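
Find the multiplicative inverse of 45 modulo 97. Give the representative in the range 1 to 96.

45·69 = 3105 = 32·97 + 1, so 45⁻¹ ≡ 69 (mod 97).

69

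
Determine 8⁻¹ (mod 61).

61 = 7·8 + 5
8 = 1·5 + 3
5 = 1·3 + 2
3 = 1·2 + 1
2 = 2·1 + 0
Back-substituting gives 8·23 ≡ 1 (mod 61).

23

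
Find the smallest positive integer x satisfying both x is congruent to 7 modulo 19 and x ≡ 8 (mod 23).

330

x ≡ 7 (mod 19) gives x ∈ {7, 26, 45, 64, 83, 102, 121, 140, …}.
The first of these with x mod 23 = 8 is 330.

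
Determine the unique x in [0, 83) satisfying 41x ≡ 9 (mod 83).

41⁻¹ ≡ 81 (mod 83) because 41·81 = 3321 = 40·83 + 1.
Multiplying both sides by 81: x ≡ 81·9 = 729 ≡ 65 (mod 83).

65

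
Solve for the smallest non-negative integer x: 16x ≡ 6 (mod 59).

52

16⁻¹ ≡ 48 (mod 59) because 16·48 = 768 = 13·59 + 1.
So x ≡ 48·6 = 288 ≡ 52 (mod 59).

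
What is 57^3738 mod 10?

9

The units digit of 57^n cycles with period 4: 7, 9, 3, 1, …
3738 mod 4 = 2, so the last digit matches 7^2 = 9.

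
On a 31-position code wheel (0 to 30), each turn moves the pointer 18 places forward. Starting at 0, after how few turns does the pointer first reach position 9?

16

The inverse of 18 mod 31 is 19 (since 18·19 = 342 ≡ 1).
So x ≡ 19·9 = 171 ≡ 16 (mod 31).
Check: 18·16 = 288 = 9·31 + 9.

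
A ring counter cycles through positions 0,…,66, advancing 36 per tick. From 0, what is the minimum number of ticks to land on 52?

61

The inverse of 36 mod 67 is 54 (since 36·54 = 1944 ≡ 1).
So x ≡ 54·52 = 2808 ≡ 61 (mod 67).
Check: 36·61 = 2196 = 32·67 + 52.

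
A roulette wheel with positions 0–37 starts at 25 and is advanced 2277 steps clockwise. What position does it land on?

22

Dividing 2277 by 38 gives quotient 59 and remainder 35.
(25 + 35) mod 38 = 22.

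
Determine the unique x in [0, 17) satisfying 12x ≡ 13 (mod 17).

The inverse of 12 mod 17 is 10 (since 12·10 = 120 ≡ 1).
Multiplying both sides by 10: x ≡ 10·13 = 130 ≡ 11 (mod 17).
Check: 12·11 = 132 = 7·17 + 13.

11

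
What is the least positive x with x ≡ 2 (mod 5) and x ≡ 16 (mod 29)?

132

x ≡ 2 (mod 5) gives x ∈ {2, 7, 12, 17, 22, 27, 32, 37, …}.
The first of these with x mod 29 = 16 is 132.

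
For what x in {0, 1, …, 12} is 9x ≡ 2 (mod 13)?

The inverse of 9 mod 13 is 3 (since 9·3 = 27 ≡ 1).
Multiplying both sides by 3: x ≡ 3·2 = 6 ≡ 6 (mod 13).

6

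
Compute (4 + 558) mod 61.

13

558 = 9·61 + 9, so 558 mod 61 = 9.
(4 + 9) mod 61 = 13.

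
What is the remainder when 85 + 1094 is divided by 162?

45

1094 mod 162 = 122 (since 6·162 = 972).
(85 + 122) mod 162 = 45.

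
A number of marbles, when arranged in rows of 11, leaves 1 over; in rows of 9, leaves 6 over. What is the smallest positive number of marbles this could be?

x ≡ 6 (mod 9) gives x ∈ {6, 15, 24, 33, 42, 51, 60, 69, …}.
The first of these with x mod 11 = 1 is 78.

78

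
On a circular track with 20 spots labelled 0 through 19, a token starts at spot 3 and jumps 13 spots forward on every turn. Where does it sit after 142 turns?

9

142·13 = 1846.
1846 − 92·20 = 6, so 1846 ≡ 6 (mod 20).
(3 + 6) mod 20 = 9.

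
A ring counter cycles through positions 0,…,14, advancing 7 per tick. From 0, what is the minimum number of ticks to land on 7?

1

The inverse of 7 mod 15 is 13 (since 7·13 = 91 ≡ 1).
So x ≡ 13·7 = 91 ≡ 1 (mod 15).
Check: 7·1 = 7 = 0·15 + 7.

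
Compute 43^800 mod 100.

1

Successive squares of 43 mod 100: 43^1≡43, 43^2≡49, 43^4≡1, 43^8≡1, 43^16≡1, 43^32≡1, 43^64≡1, 43^128≡1, 43^256≡1, 43^512≡1.
800 = 32 + 256 + 512, so 43^800 ≡ 1·1·1 ≡ 1 (mod 100).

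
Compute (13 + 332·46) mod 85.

332·46 = 15272.
15272 = 179·85 + 57, so 15272 mod 85 = 57.
(13 + 57) mod 85 = 70.

70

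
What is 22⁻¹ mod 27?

16

27 = 1·22 + 5
22 = 4·5 + 2
5 = 2·2 + 1
2 = 2·1 + 0
Back-substituting gives 22·16 ≡ 1 (mod 27).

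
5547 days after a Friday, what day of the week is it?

Monday

Dividing 5547 by 7 gives quotient 792 and remainder 3.
Friday + 3 days → Monday.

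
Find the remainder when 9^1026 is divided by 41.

40

Successive squares of 9 mod 41: 9^1≡9, 9^2≡40, 9^4≡1, 9^8≡1, 9^16≡1, 9^32≡1, 9^64≡1, 9^128≡1, 9^256≡1, 9^512≡1, 9^1024≡1.
1026 = 2 + 1024, so 9^1026 ≡ 40·1 ≡ 40 (mod 41).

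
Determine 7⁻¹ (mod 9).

4

7·4 = 28 = 3·9 + 1, so 7⁻¹ ≡ 4 (mod 9).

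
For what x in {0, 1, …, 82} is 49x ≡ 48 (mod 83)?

The inverse of 49 mod 83 is 61 (since 49·61 = 2989 ≡ 1).
So x ≡ 61·48 = 2928 ≡ 23 (mod 83).
Check: 49·23 = 1127 = 13·83 + 48.

23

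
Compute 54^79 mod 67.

10

Successive squares of 54 mod 67: 54^1≡54, 54^2≡35, 54^4≡19, 54^8≡26, 54^16≡6, 54^32≡36, 54^64≡23.
Since 79 = 1 + 2 + 4 + 8 + 64 in binary, 54^79 ≡ 54·35·19·26·23 ≡ 10 (mod 67).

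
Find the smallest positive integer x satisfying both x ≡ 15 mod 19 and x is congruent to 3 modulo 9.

129

Since 9·17 ≡ 1 (mod 19), take x = 3 + 9·((15−3)·17 mod 19) = 3 + 9·14 = 129.
Check: 129 mod 19 = 15, 129 mod 9 = 3.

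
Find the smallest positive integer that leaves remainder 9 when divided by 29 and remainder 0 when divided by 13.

299

x ≡ 0 (mod 13) gives x ∈ {0, 13, 26, 39, 52, 65, 78, 91, …}.
The first of these with x mod 29 = 9 is 299.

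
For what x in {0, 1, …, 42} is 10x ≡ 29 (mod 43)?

The inverse of 10 mod 43 is 13 (since 10·13 = 130 ≡ 1).
So x ≡ 13·29 = 377 ≡ 33 (mod 43).
Check: 10·33 = 330 = 7·43 + 29.

33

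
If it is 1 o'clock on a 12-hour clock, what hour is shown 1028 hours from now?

9

Dividing 1028 by 12 gives quotient 85 and remainder 8.
1 + 8 → 9 on a 12-hour dial.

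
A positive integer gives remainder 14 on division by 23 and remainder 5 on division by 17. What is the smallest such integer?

175

x ≡ 5 (mod 17) gives x ∈ {5, 22, 39, 56, 73, 90, 107, 124, …}.
The first of these with x mod 23 = 14 is 175.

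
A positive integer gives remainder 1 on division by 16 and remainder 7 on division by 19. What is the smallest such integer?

273

x ≡ 1 (mod 16) gives x ∈ {1, 17, 33, 49, 65, 81, 97, 113, …}.
The first of these with x mod 19 = 7 is 273.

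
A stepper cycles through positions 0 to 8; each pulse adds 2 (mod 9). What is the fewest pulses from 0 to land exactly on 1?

9 = 4·2 + 1
2 = 2·1 + 0
Back-substituting gives 2·5 ≡ 1 (mod 9).

5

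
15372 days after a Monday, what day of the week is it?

Monday

15372 − 2196·7 = 0, so 15372 ≡ 0 (mod 7).
Monday + 0 days → Monday.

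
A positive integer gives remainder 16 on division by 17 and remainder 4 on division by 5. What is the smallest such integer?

x ≡ 4 (mod 5) gives x ∈ {4, 9, 14, 19, 24, 29, 34, 39, …}.
The first of these with x mod 17 = 16 is 84.

84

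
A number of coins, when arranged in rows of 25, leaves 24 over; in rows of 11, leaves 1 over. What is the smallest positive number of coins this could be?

199

Since 11·16 ≡ 1 (mod 25), take x = 1 + 11·((24−1)·16 mod 25) = 1 + 11·18 = 199.
Check: 199 mod 25 = 24, 199 mod 11 = 1.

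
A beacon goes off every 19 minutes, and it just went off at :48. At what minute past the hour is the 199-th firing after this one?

49

199·19 = 3781.
3781 mod 60 = 1 (since 63·60 = 3780).
(48 + 1) mod 60 = 49.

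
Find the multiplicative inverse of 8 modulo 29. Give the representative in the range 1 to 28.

11

29 = 3·8 + 5
8 = 1·5 + 3
5 = 1·3 + 2
3 = 1·2 + 1
2 = 2·1 + 0
Back-substituting gives 8·11 ≡ 1 (mod 29).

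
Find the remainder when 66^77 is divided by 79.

6

Successive squares of 66 mod 79: 66^1≡66, 66^2≡11, 66^4≡42, 66^8≡26, 66^16≡44, 66^32≡40, 66^64≡20.
77 = 1 + 4 + 8 + 64, so 66^77 ≡ 66·42·26·20 ≡ 6 (mod 79).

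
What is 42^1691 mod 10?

The units digit of 42^n cycles with period 4: 2, 4, 8, 6, …
1691 leaves remainder 3 on division by 4, so 42^1691 ends in 8.

8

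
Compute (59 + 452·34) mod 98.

41

452·34 = 15368.
15368 = 156·98 + 80, so 15368 mod 98 = 80.
(59 + 80) mod 98 = 41.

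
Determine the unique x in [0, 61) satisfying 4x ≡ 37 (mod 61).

55

The inverse of 4 mod 61 is 46 (since 4·46 = 184 ≡ 1).
So x ≡ 46·37 = 1702 ≡ 55 (mod 61).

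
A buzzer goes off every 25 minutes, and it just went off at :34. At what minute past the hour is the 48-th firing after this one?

48·25 = 1200.
1200 = 20·60 + 0, so 1200 mod 60 = 0.
(34 + 0) mod 60 = 34.

34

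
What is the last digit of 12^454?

4

Powers of 2 mod 10 repeat with period 4: 2, 4, 8, 6.
454 mod 4 = 2, so the last digit matches 2^2 = 4.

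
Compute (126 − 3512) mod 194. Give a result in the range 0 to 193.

106

Dividing 3512 by 194 gives quotient 18 and remainder 20.
(126 − 20) mod 194 = 106.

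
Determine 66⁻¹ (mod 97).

97 = 1·66 + 31
66 = 2·31 + 4
31 = 7·4 + 3
4 = 1·3 + 1
3 = 3·1 + 0
Back-substituting gives 66·25 ≡ 1 (mod 97).

25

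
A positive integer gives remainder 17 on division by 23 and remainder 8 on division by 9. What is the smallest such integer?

x ≡ 8 (mod 9) gives x ∈ {8, 17}.
The first of these with x mod 23 = 17 is 17.

17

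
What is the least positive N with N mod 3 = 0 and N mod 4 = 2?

6

x ≡ 0 (mod 3) gives x ∈ {0, 3, 6}.
The first of these with x mod 4 = 2 is 6.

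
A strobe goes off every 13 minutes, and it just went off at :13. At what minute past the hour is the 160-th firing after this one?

160·13 = 2080.
2080 = 34·60 + 40, so 2080 mod 60 = 40.
(13 + 40) mod 60 = 53.

53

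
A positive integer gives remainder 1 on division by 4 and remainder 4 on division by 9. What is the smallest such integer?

Since 9·1 ≡ 1 (mod 4), take x = 4 + 9·((1−4)·1 mod 4) = 4 + 9·1 = 13.
Check: 13 mod 4 = 1, 13 mod 9 = 4.

13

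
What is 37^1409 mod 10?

7

The units digit of 37^n cycles with period 4: 7, 9, 3, 1, …
1409 leaves remainder 1 on division by 4, so 37^1409 ends in 7.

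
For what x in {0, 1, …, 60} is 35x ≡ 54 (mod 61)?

35⁻¹ ≡ 7 (mod 61) because 35·7 = 245 = 4·61 + 1.
So x ≡ 7·54 = 378 ≡ 12 (mod 61).
Check: 35·12 = 420 = 6·61 + 54.

12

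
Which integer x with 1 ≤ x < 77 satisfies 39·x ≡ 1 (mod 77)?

2

39·2 = 78 = 1·77 + 1, so 39⁻¹ ≡ 2 (mod 77).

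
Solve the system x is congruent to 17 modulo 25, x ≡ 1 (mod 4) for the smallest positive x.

17

Since 4·19 ≡ 1 (mod 25), take x = 1 + 4·((17−1)·19 mod 25) = 1 + 4·4 = 17.
Check: 17 mod 25 = 17, 17 mod 4 = 1.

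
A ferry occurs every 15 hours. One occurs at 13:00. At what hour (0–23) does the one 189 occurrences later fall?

189·15 = 2835.
2835 mod 24 = 3 (since 118·24 = 2832).
(13 + 3) mod 24 = 16.

16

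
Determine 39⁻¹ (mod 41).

39·20 = 780 = 19·41 + 1, so 39⁻¹ ≡ 20 (mod 41).

20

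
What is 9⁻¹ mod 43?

24

9·24 = 216 = 5·43 + 1, so 9⁻¹ ≡ 24 (mod 43).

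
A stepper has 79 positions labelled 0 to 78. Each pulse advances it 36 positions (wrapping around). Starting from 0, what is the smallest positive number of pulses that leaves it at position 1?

79 = 2·36 + 7
36 = 5·7 + 1
7 = 7·1 + 0
Back-substituting gives 36·11 ≡ 1 (mod 79).

11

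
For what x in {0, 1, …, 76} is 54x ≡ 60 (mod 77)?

61

The inverse of 54 mod 77 is 10 (since 54·10 = 540 ≡ 1).
Multiplying both sides by 10: x ≡ 10·60 = 600 ≡ 61 (mod 77).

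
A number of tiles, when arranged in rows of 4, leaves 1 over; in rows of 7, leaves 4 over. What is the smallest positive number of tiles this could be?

Since 7·3 ≡ 1 (mod 4), take x = 4 + 7·((1−4)·3 mod 4) = 4 + 7·3 = 25.
Check: 25 mod 4 = 1, 25 mod 7 = 4.

25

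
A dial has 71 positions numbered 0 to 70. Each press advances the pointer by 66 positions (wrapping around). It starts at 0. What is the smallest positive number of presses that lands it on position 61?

66⁻¹ ≡ 14 (mod 71) because 66·14 = 924 = 13·71 + 1.
Multiplying both sides by 14: x ≡ 14·61 = 854 ≡ 2 (mod 71).

2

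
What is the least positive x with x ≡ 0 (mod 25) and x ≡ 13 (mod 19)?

450

x ≡ 13 (mod 19) gives x ∈ {13, 32, 51, 70, 89, 108, 127, 146, …}.
The first of these with x mod 25 = 0 is 450.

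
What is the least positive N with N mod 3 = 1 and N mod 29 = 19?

x ≡ 1 (mod 3) gives x ∈ {1, 4, 7, 10, 13, 16, 19}.
The first of these with x mod 29 = 19 is 19.

19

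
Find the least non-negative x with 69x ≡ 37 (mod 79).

20

69⁻¹ ≡ 71 (mod 79) because 69·71 = 4899 = 62·79 + 1.
So x ≡ 71·37 = 2627 ≡ 20 (mod 79).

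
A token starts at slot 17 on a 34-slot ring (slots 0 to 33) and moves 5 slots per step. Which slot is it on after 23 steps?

30

23·5 = 115.
115 − 3·34 = 13, so 115 ≡ 13 (mod 34).
(17 + 13) mod 34 = 30.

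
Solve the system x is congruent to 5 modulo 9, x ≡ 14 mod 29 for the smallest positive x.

Since 29·5 ≡ 1 (mod 9), take x = 14 + 29·((5−14)·5 mod 9) = 14 + 29·0 = 14.
Check: 14 mod 9 = 5, 14 mod 29 = 14.

14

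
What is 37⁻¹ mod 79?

47

79 = 2·37 + 5
37 = 7·5 + 2
5 = 2·2 + 1
2 = 2·1 + 0
Back-substituting gives 37·47 ≡ 1 (mod 79).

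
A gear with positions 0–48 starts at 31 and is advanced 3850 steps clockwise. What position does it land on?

10

3850 mod 49 = 28 (since 78·49 = 3822).
(31 + 28) mod 49 = 10.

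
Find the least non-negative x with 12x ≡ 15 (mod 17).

The inverse of 12 mod 17 is 10 (since 12·10 = 120 ≡ 1).
So x ≡ 10·15 = 150 ≡ 14 (mod 17).
Check: 12·14 = 168 = 9·17 + 15.

14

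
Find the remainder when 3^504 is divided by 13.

By repeated squaring mod 13: 3^1≡3, 3^2≡9, 3^4≡3, 3^8≡9, 3^16≡3, 3^32≡9, 3^64≡3, 3^128≡9, 3^256≡3.
504 = 8 + 16 + 32 + 64 + 128 + 256, so 3^504 ≡ 9·3·9·3·9·3 ≡ 1 (mod 13).

1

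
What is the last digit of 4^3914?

The units digit of 4^n cycles with period 2: 4, 6, …
3914 leaves remainder 0 on division by 2, so 4^3914 ends in 6.

6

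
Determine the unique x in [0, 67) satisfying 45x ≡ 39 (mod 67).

45⁻¹ ≡ 3 (mod 67) because 45·3 = 135 = 2·67 + 1.
So x ≡ 3·39 = 117 ≡ 50 (mod 67).
Check: 45·50 = 2250 = 33·67 + 39.

50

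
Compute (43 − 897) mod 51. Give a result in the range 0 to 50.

13

897 − 17·51 = 30, so 897 ≡ 30 (mod 51).
(43 − 30) mod 51 = 13.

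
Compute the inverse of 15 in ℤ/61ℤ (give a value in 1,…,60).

61 = 4·15 + 1
15 = 15·1 + 0
Back-substituting gives 15·57 ≡ 1 (mod 61).

57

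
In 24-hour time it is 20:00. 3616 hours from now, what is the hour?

Dividing 3616 by 24 gives quotient 150 and remainder 16.
(20 + 16) mod 24 = 12.

12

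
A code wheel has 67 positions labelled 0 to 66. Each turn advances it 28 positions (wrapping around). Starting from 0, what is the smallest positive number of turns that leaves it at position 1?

28·12 = 336 = 5·67 + 1, so 28⁻¹ ≡ 12 (mod 67).

12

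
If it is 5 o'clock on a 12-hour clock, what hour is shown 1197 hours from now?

Dividing 1197 by 12 gives quotient 99 and remainder 9.
5 + 9 → 2 on a 12-hour dial.

2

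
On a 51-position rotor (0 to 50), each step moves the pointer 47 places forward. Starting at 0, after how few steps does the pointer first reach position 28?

44

The inverse of 47 mod 51 is 38 (since 47·38 = 1786 ≡ 1).
Multiplying both sides by 38: x ≡ 38·28 = 1064 ≡ 44 (mod 51).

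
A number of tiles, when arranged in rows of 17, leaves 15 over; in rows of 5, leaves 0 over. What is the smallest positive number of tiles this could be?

15

Since 5·7 ≡ 1 (mod 17), take x = 0 + 5·((15−0)·7 mod 17) = 0 + 5·3 = 15.
Check: 15 mod 17 = 15, 15 mod 5 = 0.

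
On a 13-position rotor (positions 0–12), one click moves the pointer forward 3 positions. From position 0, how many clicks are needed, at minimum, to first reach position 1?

13 = 4·3 + 1
3 = 3·1 + 0
Back-substituting gives 3·9 ≡ 1 (mod 13).

9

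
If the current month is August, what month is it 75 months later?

Dividing 75 by 12 gives quotient 6 and remainder 3.
August + 3 months → November.

November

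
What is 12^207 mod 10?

The units digit of 12^n cycles with period 4: 2, 4, 8, 6, …
207 mod 4 = 3, so the last digit matches 2^3 = 8.

8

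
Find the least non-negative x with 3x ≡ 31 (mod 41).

24

The inverse of 3 mod 41 is 14 (since 3·14 = 42 ≡ 1).
So x ≡ 14·31 = 434 ≡ 24 (mod 41).
Check: 3·24 = 72 = 1·41 + 31.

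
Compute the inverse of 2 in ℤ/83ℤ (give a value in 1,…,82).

42

83 = 41·2 + 1
2 = 2·1 + 0
Back-substituting gives 2·42 ≡ 1 (mod 83).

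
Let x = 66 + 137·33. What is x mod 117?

24

137·33 = 4521.
4521 mod 117 = 75 (since 38·117 = 4446).
(66 + 75) mod 117 = 24.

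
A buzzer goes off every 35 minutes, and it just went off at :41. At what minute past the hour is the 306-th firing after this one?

306·35 = 10710.
10710 = 178·60 + 30, so 10710 mod 60 = 30.
(41 + 30) mod 60 = 11.

11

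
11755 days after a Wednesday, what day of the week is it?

Friday

Dividing 11755 by 7 gives quotient 1679 and remainder 2.
Wednesday + 2 days → Friday.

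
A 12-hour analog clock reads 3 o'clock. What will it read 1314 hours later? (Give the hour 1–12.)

9

Dividing 1314 by 12 gives quotient 109 and remainder 6.
3 + 6 → 9 on a 12-hour dial.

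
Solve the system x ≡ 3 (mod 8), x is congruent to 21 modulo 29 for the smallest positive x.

195

x ≡ 3 (mod 8) gives x ∈ {3, 11, 19, 27, 35, 43, 51, 59, …}.
The first of these with x mod 29 = 21 is 195.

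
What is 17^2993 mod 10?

Last digits of 7^n: 7, 9, 3, 1 (period 4).
2993 mod 4 = 1, so the last digit matches 7^1 = 7.

7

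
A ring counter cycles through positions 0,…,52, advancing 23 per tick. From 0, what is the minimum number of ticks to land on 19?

40

23⁻¹ ≡ 30 (mod 53) because 23·30 = 690 = 13·53 + 1.
So x ≡ 30·19 = 570 ≡ 40 (mod 53).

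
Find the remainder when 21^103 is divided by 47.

Square-and-reduce mod 47: 21^1≡21, 21^2≡18, 21^4≡42, 21^8≡25, 21^16≡14, 21^32≡8, 21^64≡17.
103 = 1 + 2 + 4 + 32 + 64, so 21^103 ≡ 21·18·42·8·17 ≡ 3 (mod 47).

3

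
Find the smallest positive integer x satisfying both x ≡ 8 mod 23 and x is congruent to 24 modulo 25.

x ≡ 8 (mod 23) gives x ∈ {8, 31, 54, 77, 100, 123, 146, 169, …}.
The first of these with x mod 25 = 24 is 399.

399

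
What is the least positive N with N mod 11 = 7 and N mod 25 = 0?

150

x ≡ 7 (mod 11) gives x ∈ {7, 18, 29, 40, 51, 62, 73, 84, …}.
The first of these with x mod 25 = 0 is 150.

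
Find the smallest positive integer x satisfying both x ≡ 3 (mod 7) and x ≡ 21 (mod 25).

x ≡ 3 (mod 7) gives x ∈ {3, 10, 17, 24, 31, 38, 45, 52, …}.
The first of these with x mod 25 = 21 is 171.

171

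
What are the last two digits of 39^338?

81

Successive squares of 39 mod 100: 39^1≡39, 39^2≡21, 39^4≡41, 39^8≡81, 39^16≡61, 39^32≡21, 39^64≡41, 39^128≡81, 39^256≡61.
Since 338 = 2 + 16 + 64 + 256 in binary, 39^338 ≡ 21·61·41·61 ≡ 81 (mod 100).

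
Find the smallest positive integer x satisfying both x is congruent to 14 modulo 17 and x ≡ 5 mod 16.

133

x ≡ 5 (mod 16) gives x ∈ {5, 21, 37, 53, 69, 85, 101, 117, …}.
The first of these with x mod 17 = 14 is 133.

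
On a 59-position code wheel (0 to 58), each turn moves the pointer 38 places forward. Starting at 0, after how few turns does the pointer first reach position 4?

56

The inverse of 38 mod 59 is 14 (since 38·14 = 532 ≡ 1).
So x ≡ 14·4 = 56 ≡ 56 (mod 59).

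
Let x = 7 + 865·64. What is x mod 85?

32

865·64 = 55360.
55360 = 651·85 + 25, so 55360 mod 85 = 25.
(7 + 25) mod 85 = 32.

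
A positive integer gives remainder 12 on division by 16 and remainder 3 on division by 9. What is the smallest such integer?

x ≡ 3 (mod 9) gives x ∈ {3, 12}.
The first of these with x mod 16 = 12 is 12.

12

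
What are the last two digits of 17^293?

37

By repeated squaring mod 100: 17^1≡17, 17^2≡89, 17^4≡21, 17^8≡41, 17^16≡81, 17^32≡61, 17^64≡21, 17^128≡41, 17^256≡81.
293 = 1 + 4 + 32 + 256, so 17^293 ≡ 17·21·61·81 ≡ 37 (mod 100).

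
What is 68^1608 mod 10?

6

Last digits of 8^n: 8, 4, 2, 6 (period 4).
1608 leaves remainder 0 on division by 4, so 68^1608 ends in 6.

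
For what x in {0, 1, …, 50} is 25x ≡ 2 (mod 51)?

47

The inverse of 25 mod 51 is 49 (since 25·49 = 1225 ≡ 1).
So x ≡ 49·2 = 98 ≡ 47 (mod 51).
Check: 25·47 = 1175 = 23·51 + 2.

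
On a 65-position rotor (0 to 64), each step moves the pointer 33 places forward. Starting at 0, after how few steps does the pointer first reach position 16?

33⁻¹ ≡ 2 (mod 65) because 33·2 = 66 = 1·65 + 1.
So x ≡ 2·16 = 32 ≡ 32 (mod 65).

32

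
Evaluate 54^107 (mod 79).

Successive squares of 54 mod 79: 54^1≡54, 54^2≡72, 54^4≡49, 54^8≡31, 54^16≡13, 54^32≡11, 54^64≡42.
Since 107 = 1 + 2 + 8 + 32 + 64 in binary, 54^107 ≡ 54·72·31·11·42 ≡ 75 (mod 79).

75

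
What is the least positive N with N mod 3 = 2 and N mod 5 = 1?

11

x ≡ 2 (mod 3) gives x ∈ {2, 5, 8, 11}.
The first of these with x mod 5 = 1 is 11.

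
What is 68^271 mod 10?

Powers of 8 mod 10 repeat with period 4: 8, 4, 2, 6.
271 leaves remainder 3 on division by 4, so 68^271 ends in 2.

2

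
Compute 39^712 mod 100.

Square-and-reduce mod 100: 39^1≡39, 39^2≡21, 39^4≡41, 39^8≡81, 39^16≡61, 39^32≡21, 39^64≡41, 39^128≡81, 39^256≡61, 39^512≡21.
712 = 8 + 64 + 128 + 512, so 39^712 ≡ 81·41·81·21 ≡ 21 (mod 100).

21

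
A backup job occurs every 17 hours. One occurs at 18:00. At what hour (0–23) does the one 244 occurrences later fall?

244·17 = 4148.
4148 = 172·24 + 20, so 4148 mod 24 = 20.
(18 + 20) mod 24 = 14.

14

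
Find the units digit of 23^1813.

3

The units digit of 23^n cycles with period 4: 3, 9, 7, 1, …
1813 leaves remainder 1 on division by 4, so 23^1813 ends in 3.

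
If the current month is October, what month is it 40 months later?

February

40 − 3·12 = 4, so 40 ≡ 4 (mod 12).
October + 4 months → February.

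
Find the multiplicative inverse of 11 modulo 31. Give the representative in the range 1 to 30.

11·17 = 187 = 6·31 + 1, so 11⁻¹ ≡ 17 (mod 31).

17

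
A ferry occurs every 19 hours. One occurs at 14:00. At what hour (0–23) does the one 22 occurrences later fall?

22·19 = 418.
418 − 17·24 = 10, so 418 ≡ 10 (mod 24).
(14 + 10) mod 24 = 0.

0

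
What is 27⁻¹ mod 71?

50

27·50 = 1350 = 19·71 + 1, so 27⁻¹ ≡ 50 (mod 71).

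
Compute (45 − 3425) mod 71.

28

3425 − 48·71 = 17, so 3425 ≡ 17 (mod 71).
(45 − 17) mod 71 = 28.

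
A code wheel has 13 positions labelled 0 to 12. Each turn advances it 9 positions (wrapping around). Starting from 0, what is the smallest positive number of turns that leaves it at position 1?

13 = 1·9 + 4
9 = 2·4 + 1
4 = 4·1 + 0
Back-substituting gives 9·3 ≡ 1 (mod 13).

3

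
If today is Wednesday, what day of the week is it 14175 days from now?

Wednesday

14175 − 2025·7 = 0, so 14175 ≡ 0 (mod 7).
Wednesday + 0 days → Wednesday.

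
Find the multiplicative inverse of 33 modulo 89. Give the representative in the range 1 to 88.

27

89 = 2·33 + 23
33 = 1·23 + 10
23 = 2·10 + 3
10 = 3·3 + 1
3 = 3·1 + 0
Back-substituting gives 33·27 ≡ 1 (mod 89).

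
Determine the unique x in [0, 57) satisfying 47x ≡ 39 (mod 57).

36

47⁻¹ ≡ 17 (mod 57) because 47·17 = 799 = 14·57 + 1.
Multiplying both sides by 17: x ≡ 17·39 = 663 ≡ 36 (mod 57).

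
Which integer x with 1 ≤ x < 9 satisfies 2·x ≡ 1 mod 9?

2·5 = 10 = 1·9 + 1, so 2⁻¹ ≡ 5 (mod 9).

5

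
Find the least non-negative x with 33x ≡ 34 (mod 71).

29

33⁻¹ ≡ 28 (mod 71) because 33·28 = 924 = 13·71 + 1.
So x ≡ 28·34 = 952 ≡ 29 (mod 71).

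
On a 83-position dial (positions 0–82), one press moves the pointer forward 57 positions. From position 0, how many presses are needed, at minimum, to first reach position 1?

67

57·67 = 3819 = 46·83 + 1, so 57⁻¹ ≡ 67 (mod 83).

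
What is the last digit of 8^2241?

The units digit of 8^n cycles with period 4: 8, 4, 2, 6, …
2241 leaves remainder 1 on division by 4, so 8^2241 ends in 8.

8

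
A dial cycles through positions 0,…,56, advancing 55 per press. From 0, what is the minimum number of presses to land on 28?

43

The inverse of 55 mod 57 is 28 (since 55·28 = 1540 ≡ 1).
So x ≡ 28·28 = 784 ≡ 43 (mod 57).
Check: 55·43 = 2365 = 41·57 + 28.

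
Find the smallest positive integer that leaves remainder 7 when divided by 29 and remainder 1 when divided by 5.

36

x ≡ 1 (mod 5) gives x ∈ {1, 6, 11, 16, 21, 26, 31, 36}.
The first of these with x mod 29 = 7 is 36.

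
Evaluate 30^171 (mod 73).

Successive squares of 30 mod 73: 30^1≡30, 30^2≡24, 30^4≡65, 30^8≡64, 30^16≡8, 30^32≡64, 30^64≡8, 30^128≡64.
Since 171 = 1 + 2 + 8 + 32 + 128 in binary, 30^171 ≡ 30·24·64·64·64 ≡ 63 (mod 73).

63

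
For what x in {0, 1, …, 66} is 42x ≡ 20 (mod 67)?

26

42⁻¹ ≡ 8 (mod 67) because 42·8 = 336 = 5·67 + 1.
So x ≡ 8·20 = 160 ≡ 26 (mod 67).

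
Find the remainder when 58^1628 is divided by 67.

1

Successive squares of 58 mod 67: 58^1≡58, 58^2≡14, 58^4≡62, 58^8≡25, 58^16≡22, 58^32≡15, 58^64≡24, 58^128≡40, 58^256≡59, 58^512≡64, 58^1024≡9.
1628 = 4 + 8 + 16 + 64 + 512 + 1024, so 58^1628 ≡ 62·25·22·24·64·9 ≡ 1 (mod 67).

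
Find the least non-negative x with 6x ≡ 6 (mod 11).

1

The inverse of 6 mod 11 is 2 (since 6·2 = 12 ≡ 1).
So x ≡ 2·6 = 12 ≡ 1 (mod 11).
Check: 6·1 = 6 = 0·11 + 6.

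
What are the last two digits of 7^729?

07

By repeated squaring mod 100: 7^1≡7, 7^2≡49, 7^4≡1, 7^8≡1, 7^16≡1, 7^32≡1, 7^64≡1, 7^128≡1, 7^256≡1, 7^512≡1.
729 = 1 + 8 + 16 + 64 + 128 + 512, so 7^729 ≡ 7·1·1·1·1·1 ≡ 7 (mod 100).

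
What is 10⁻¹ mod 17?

17 = 1·10 + 7
10 = 1·7 + 3
7 = 2·3 + 1
3 = 3·1 + 0
Back-substituting gives 10·12 ≡ 1 (mod 17).

12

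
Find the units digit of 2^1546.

Last digits of 2^n: 2, 4, 8, 6 (period 4).
1546 mod 4 = 2, so the last digit matches 2^2 = 4.

4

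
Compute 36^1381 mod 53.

Square-and-reduce mod 53: 36^1≡36, 36^2≡24, 36^4≡46, 36^8≡49, 36^16≡16, 36^32≡44, 36^64≡28, 36^128≡42, 36^256≡15, 36^512≡13, 36^1024≡10.
Since 1381 = 1 + 4 + 32 + 64 + 256 + 1024 in binary, 36^1381 ≡ 36·46·44·28·15·10 ≡ 16 (mod 53).

16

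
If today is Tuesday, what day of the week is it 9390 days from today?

Friday

9390 mod 7 = 3 (since 1341·7 = 9387).
Tuesday + 3 days → Friday.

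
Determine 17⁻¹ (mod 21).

5

21 = 1·17 + 4
17 = 4·4 + 1
4 = 4·1 + 0
Back-substituting gives 17·5 ≡ 1 (mod 21).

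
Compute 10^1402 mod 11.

1

By repeated squaring mod 11: 10^1≡10, 10^2≡1, 10^4≡1, 10^8≡1, 10^16≡1, 10^32≡1, 10^64≡1, 10^128≡1, 10^256≡1, 10^512≡1, 10^1024≡1.
1402 = 2 + 8 + 16 + 32 + 64 + 256 + 1024, so 10^1402 ≡ 1·1·1·1·1·1·1 ≡ 1 (mod 11).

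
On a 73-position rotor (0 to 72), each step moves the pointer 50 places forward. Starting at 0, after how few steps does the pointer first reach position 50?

The inverse of 50 mod 73 is 19 (since 50·19 = 950 ≡ 1).
Multiplying both sides by 19: x ≡ 19·50 = 950 ≡ 1 (mod 73).

1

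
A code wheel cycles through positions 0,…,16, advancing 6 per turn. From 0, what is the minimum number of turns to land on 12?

2

6⁻¹ ≡ 3 (mod 17) because 6·3 = 18 = 1·17 + 1.
Multiplying both sides by 3: x ≡ 3·12 = 36 ≡ 2 (mod 17).
Check: 6·2 = 12 = 0·17 + 12.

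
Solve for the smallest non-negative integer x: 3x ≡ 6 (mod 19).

2

The inverse of 3 mod 19 is 13 (since 3·13 = 39 ≡ 1).
So x ≡ 13·6 = 78 ≡ 2 (mod 19).
Check: 3·2 = 6 = 0·19 + 6.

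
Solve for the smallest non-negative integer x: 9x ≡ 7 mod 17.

14

The inverse of 9 mod 17 is 2 (since 9·2 = 18 ≡ 1).
Multiplying both sides by 2: x ≡ 2·7 = 14 ≡ 14 (mod 17).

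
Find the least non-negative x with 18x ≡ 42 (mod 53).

20

18⁻¹ ≡ 3 (mod 53) because 18·3 = 54 = 1·53 + 1.
Multiplying both sides by 3: x ≡ 3·42 = 126 ≡ 20 (mod 53).
Check: 18·20 = 360 = 6·53 + 42.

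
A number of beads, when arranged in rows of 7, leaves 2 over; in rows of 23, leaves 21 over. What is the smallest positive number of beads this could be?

44

x ≡ 2 (mod 7) gives x ∈ {2, 9, 16, 23, 30, 37, 44}.
The first of these with x mod 23 = 21 is 44.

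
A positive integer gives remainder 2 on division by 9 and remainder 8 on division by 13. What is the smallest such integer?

x ≡ 2 (mod 9) gives x ∈ {2, 11, 20, 29, 38, 47}.
The first of these with x mod 13 = 8 is 47.

47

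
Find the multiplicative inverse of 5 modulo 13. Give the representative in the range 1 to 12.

8

13 = 2·5 + 3
5 = 1·3 + 2
3 = 1·2 + 1
2 = 2·1 + 0
Back-substituting gives 5·8 ≡ 1 (mod 13).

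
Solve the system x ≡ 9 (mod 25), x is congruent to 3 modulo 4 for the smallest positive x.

59

x ≡ 3 (mod 4) gives x ∈ {3, 7, 11, 15, 19, 23, 27, 31, …}.
The first of these with x mod 25 = 9 is 59.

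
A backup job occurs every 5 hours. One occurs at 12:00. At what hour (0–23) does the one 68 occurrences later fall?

68·5 = 340.
340 mod 24 = 4 (since 14·24 = 336).
(12 + 4) mod 24 = 16.

16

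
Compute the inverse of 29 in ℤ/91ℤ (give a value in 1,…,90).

22

29·22 = 638 = 7·91 + 1, so 29⁻¹ ≡ 22 (mod 91).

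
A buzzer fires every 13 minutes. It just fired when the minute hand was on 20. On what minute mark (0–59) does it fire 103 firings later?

103·13 = 1339.
1339 − 22·60 = 19, so 1339 ≡ 19 (mod 60).
(20 + 19) mod 60 = 39.

39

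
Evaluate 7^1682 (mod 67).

By repeated squaring mod 67: 7^1≡7, 7^2≡49, 7^4≡56, 7^8≡54, 7^16≡35, 7^32≡19, 7^64≡26, 7^128≡6, 7^256≡36, 7^512≡23, 7^1024≡60.
Since 1682 = 2 + 16 + 128 + 512 + 1024 in binary, 7^1682 ≡ 49·35·6·23·60 ≡ 19 (mod 67).

19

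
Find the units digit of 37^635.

Powers of 7 mod 10 repeat with period 4: 7, 9, 3, 1.
635 mod 4 = 3, so the last digit matches 7^3 = 3.

3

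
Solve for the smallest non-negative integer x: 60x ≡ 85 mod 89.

60⁻¹ ≡ 46 (mod 89) because 60·46 = 2760 = 31·89 + 1.
So x ≡ 46·85 = 3910 ≡ 83 (mod 89).

83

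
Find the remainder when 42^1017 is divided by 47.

By repeated squaring mod 47: 42^1≡42, 42^2≡25, 42^4≡14, 42^8≡8, 42^16≡17, 42^32≡7, 42^64≡2, 42^128≡4, 42^256≡16, 42^512≡21.
1017 = 1 + 8 + 16 + 32 + 64 + 128 + 256 + 512, so 42^1017 ≡ 42·8·17·7·2·4·16·21 ≡ 24 (mod 47).

24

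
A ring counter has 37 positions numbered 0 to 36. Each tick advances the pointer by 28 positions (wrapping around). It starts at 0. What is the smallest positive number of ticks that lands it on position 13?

15

The inverse of 28 mod 37 is 4 (since 28·4 = 112 ≡ 1).
So x ≡ 4·13 = 52 ≡ 15 (mod 37).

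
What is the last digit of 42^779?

8

The units digit of 42^n cycles with period 4: 2, 4, 8, 6, …
779 leaves remainder 3 on division by 4, so 42^779 ends in 8.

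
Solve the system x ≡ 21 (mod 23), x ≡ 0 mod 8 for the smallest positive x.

x ≡ 0 (mod 8) gives x ∈ {0, 8, 16, 24, 32, 40, 48, 56, …}.
The first of these with x mod 23 = 21 is 136.

136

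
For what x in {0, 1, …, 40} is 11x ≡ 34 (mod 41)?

The inverse of 11 mod 41 is 15 (since 11·15 = 165 ≡ 1).
So x ≡ 15·34 = 510 ≡ 18 (mod 41).

18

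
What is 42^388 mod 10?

6

Last digits of 2^n: 2, 4, 8, 6 (period 4).
388 mod 4 = 0, so the last digit matches 2^4 = 6.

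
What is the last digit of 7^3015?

Powers of 7 mod 10 repeat with period 4: 7, 9, 3, 1.
3015 mod 4 = 3, so the last digit matches 7^3 = 3.

3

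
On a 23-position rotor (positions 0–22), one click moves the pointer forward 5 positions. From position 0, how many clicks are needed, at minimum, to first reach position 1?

23 = 4·5 + 3
5 = 1·3 + 2
3 = 1·2 + 1
2 = 2·1 + 0
Back-substituting gives 5·14 ≡ 1 (mod 23).

14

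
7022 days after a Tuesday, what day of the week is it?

7022 mod 7 = 1 (since 1003·7 = 7021).
Tuesday + 1 day → Wednesday.

Wednesday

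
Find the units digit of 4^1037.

Powers of 4 mod 10 repeat with period 2: 4, 6.
1037 mod 2 = 1, so the last digit matches 4^1 = 4.

4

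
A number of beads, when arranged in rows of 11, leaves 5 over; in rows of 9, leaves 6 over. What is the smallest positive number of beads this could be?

x ≡ 6 (mod 9) gives x ∈ {6, 15, 24, 33, 42, 51, 60}.
The first of these with x mod 11 = 5 is 60.

60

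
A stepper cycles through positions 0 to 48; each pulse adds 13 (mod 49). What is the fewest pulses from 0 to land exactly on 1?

34

49 = 3·13 + 10
13 = 1·10 + 3
10 = 3·3 + 1
3 = 3·1 + 0
Back-substituting gives 13·34 ≡ 1 (mod 49).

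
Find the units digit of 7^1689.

Powers of 7 mod 10 repeat with period 4: 7, 9, 3, 1.
1689 mod 4 = 1, so the last digit matches 7^1 = 7.

7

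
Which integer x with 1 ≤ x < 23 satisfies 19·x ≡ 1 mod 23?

17

23 = 1·19 + 4
19 = 4·4 + 3
4 = 1·3 + 1
3 = 3·1 + 0
Back-substituting gives 19·17 ≡ 1 (mod 23).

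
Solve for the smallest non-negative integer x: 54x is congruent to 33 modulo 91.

36

The inverse of 54 mod 91 is 59 (since 54·59 = 3186 ≡ 1).
So x ≡ 59·33 = 1947 ≡ 36 (mod 91).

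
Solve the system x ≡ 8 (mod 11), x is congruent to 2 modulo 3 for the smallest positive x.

8

x ≡ 2 (mod 3) gives x ∈ {2, 5, 8}.
The first of these with x mod 11 = 8 is 8.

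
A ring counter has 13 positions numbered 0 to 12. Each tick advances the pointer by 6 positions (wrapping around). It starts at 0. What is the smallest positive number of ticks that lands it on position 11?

4

The inverse of 6 mod 13 is 11 (since 6·11 = 66 ≡ 1).
So x ≡ 11·11 = 121 ≡ 4 (mod 13).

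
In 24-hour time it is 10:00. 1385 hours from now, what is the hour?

3

1385 = 57·24 + 17, so 1385 mod 24 = 17.
(10 + 17) mod 24 = 3.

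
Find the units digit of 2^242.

The units digit of 2^n cycles with period 4: 2, 4, 8, 6, …
242 leaves remainder 2 on division by 4, so 2^242 ends in 4.

4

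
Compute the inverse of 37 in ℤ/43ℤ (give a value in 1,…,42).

7

43 = 1·37 + 6
37 = 6·6 + 1
6 = 6·1 + 0
Back-substituting gives 37·7 ≡ 1 (mod 43).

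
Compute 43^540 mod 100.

Successive squares of 43 mod 100: 43^1≡43, 43^2≡49, 43^4≡1, 43^8≡1, 43^16≡1, 43^32≡1, 43^64≡1, 43^128≡1, 43^256≡1, 43^512≡1.
Since 540 = 4 + 8 + 16 + 512 in binary, 43^540 ≡ 1·1·1·1 ≡ 1 (mod 100).

1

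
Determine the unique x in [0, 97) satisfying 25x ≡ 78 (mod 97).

The inverse of 25 mod 97 is 66 (since 25·66 = 1650 ≡ 1).
Multiplying both sides by 66: x ≡ 66·78 = 5148 ≡ 7 (mod 97).

7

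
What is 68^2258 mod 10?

Powers of 8 mod 10 repeat with period 4: 8, 4, 2, 6.
2258 mod 4 = 2, so the last digit matches 8^2 = 4.

4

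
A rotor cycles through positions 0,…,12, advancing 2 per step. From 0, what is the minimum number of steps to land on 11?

2⁻¹ ≡ 7 (mod 13) because 2·7 = 14 = 1·13 + 1.
Multiplying both sides by 7: x ≡ 7·11 = 77 ≡ 12 (mod 13).

12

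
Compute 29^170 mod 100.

1

Square-and-reduce mod 100: 29^1≡29, 29^2≡41, 29^4≡81, 29^8≡61, 29^16≡21, 29^32≡41, 29^64≡81, 29^128≡61.
170 = 2 + 8 + 32 + 128, so 29^170 ≡ 41·61·41·61 ≡ 1 (mod 100).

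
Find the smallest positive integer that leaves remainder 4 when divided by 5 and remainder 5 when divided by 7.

19

Since 7·3 ≡ 1 (mod 5), take x = 5 + 7·((4−5)·3 mod 5) = 5 + 7·2 = 19.
Check: 19 mod 5 = 4, 19 mod 7 = 5.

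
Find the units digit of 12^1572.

6

Last digits of 2^n: 2, 4, 8, 6 (period 4).
1572 mod 4 = 0, so the last digit matches 2^4 = 6.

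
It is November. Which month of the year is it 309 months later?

309 = 25·12 + 9, so 309 mod 12 = 9.
November + 9 months → August.

August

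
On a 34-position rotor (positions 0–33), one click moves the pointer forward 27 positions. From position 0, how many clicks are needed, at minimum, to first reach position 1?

27·29 = 783 = 23·34 + 1, so 27⁻¹ ≡ 29 (mod 34).

29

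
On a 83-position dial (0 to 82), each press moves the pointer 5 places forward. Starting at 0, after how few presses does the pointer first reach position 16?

The inverse of 5 mod 83 is 50 (since 5·50 = 250 ≡ 1).
So x ≡ 50·16 = 800 ≡ 53 (mod 83).
Check: 5·53 = 265 = 3·83 + 16.

53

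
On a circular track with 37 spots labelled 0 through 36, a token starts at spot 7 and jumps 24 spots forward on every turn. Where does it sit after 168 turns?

168·24 = 4032.
4032 mod 37 = 36 (since 108·37 = 3996).
(7 + 36) mod 37 = 6.

6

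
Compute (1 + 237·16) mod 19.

12

237·16 = 3792.
Dividing 3792 by 19 gives quotient 199 and remainder 11.
(1 + 11) mod 19 = 12.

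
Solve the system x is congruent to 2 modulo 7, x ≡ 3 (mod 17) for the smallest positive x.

37

Since 17·5 ≡ 1 (mod 7), take x = 3 + 17·((2−3)·5 mod 7) = 3 + 17·2 = 37.
Check: 37 mod 7 = 2, 37 mod 17 = 3.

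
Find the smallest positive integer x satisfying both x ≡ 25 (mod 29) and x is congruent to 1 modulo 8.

25

Since 8·11 ≡ 1 (mod 29), take x = 1 + 8·((25−1)·11 mod 29) = 1 + 8·3 = 25.
Check: 25 mod 29 = 25, 25 mod 8 = 1.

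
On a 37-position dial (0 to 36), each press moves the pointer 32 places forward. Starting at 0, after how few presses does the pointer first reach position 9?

13

32⁻¹ ≡ 22 (mod 37) because 32·22 = 704 = 19·37 + 1.
So x ≡ 22·9 = 198 ≡ 13 (mod 37).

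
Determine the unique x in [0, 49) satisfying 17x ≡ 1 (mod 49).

26

17⁻¹ ≡ 26 (mod 49) because 17·26 = 442 = 9·49 + 1.
So x ≡ 26·1 = 26 ≡ 26 (mod 49).
Check: 17·26 = 442 = 9·49 + 1.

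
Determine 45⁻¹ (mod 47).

23

47 = 1·45 + 2
45 = 22·2 + 1
2 = 2·1 + 0
Back-substituting gives 45·23 ≡ 1 (mod 47).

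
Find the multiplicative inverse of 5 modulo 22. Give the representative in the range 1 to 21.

9

22 = 4·5 + 2
5 = 2·2 + 1
2 = 2·1 + 0
Back-substituting gives 5·9 ≡ 1 (mod 22).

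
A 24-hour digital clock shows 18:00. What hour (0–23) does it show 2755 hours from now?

13

2755 = 114·24 + 19, so 2755 mod 24 = 19.
(18 + 19) mod 24 = 13.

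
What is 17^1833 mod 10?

7

Powers of 7 mod 10 repeat with period 4: 7, 9, 3, 1.
1833 mod 4 = 1, so the last digit matches 7^1 = 7.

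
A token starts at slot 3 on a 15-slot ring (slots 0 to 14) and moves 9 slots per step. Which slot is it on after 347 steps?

6

347·9 = 3123.
Dividing 3123 by 15 gives quotient 208 and remainder 3.
(3 + 3) mod 15 = 6.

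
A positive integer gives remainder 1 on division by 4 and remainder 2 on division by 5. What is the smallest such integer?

17

x ≡ 1 (mod 4) gives x ∈ {1, 5, 9, 13, 17}.
The first of these with x mod 5 = 2 is 17.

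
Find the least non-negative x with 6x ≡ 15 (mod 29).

6⁻¹ ≡ 5 (mod 29) because 6·5 = 30 = 1·29 + 1.
So x ≡ 5·15 = 75 ≡ 17 (mod 29).

17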